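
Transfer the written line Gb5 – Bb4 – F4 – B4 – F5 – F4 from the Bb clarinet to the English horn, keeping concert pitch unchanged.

First find concert pitch: the Bb clarinet sounds a major second below written, so Gb5 Bb4 F4 B4 F5 F4 sounds Fb5 Ab4 Eb4 A4 Eb5 Eb4.
Then write for English horn: it sounds a perfect fifth below written, so the part must be a perfect fifth above concert.
Fb5 → Cb6
Ab4 → Eb5
Eb4 → Bb4
A4 → E5
Eb5 → Bb5
Eb4 → Bb4

Cb6 Eb5 Bb4 E5 Bb5 Bb4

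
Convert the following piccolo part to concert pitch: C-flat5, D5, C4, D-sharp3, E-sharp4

Cb6 D6 C5 D#4 E#5

Written C4 on the piccolo sounds as C5, a perfect octave higher; apply that shift to every note.
Cb5 → Cb6
D5 → D6
C4 → C5
D#3 → D#4
E#4 → E#5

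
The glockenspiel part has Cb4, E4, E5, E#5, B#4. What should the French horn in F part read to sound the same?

Gb6 B6 B7 B#7 F##7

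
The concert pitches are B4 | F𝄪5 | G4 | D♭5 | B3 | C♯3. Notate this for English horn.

F#5 C##6 D5 Ab5 F#4 G#3

Written C4 sounds as F3 on the English horn, so concert pitches are written a perfect fifth up.
B4 gives F#5
F##5 gives C##6
G4 gives D5
Db5 gives Ab5
B3 gives F#4
C#3 gives G#3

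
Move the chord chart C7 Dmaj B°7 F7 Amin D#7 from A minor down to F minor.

Ab7 Bbmaj G°7 Db7 Fmin B7

A minor down to F minor is a major third; each chord root moves by that interval while the quality stays the same.
C7: root C down a major third → Ab, giving Ab7.
Dmaj: root D down a major third → Bb, giving Bbmaj.
B°7: root B down a major third → G, giving G°7.
F7: root F down a major third → Db, giving Db7.
Amin: root A down a major third → F, giving Fmin.
D#7: root D# down a major third → B, giving B7.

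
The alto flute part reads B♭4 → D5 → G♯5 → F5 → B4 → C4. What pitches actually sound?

F4 A4 D#5 C5 F#4 G3

The alto flute sounds a perfect fourth below written, so transpose each written note down a perfect fourth.
Bb4 becomes F4
D5 becomes A4
G#5 becomes D#5
F5 becomes C5
B4 becomes F#4
C4 becomes G3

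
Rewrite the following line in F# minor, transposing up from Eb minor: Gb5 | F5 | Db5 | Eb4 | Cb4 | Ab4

Eb minor to F# minor up is an augmented second, so every note moves up by that interval.
Gb5 becomes A5
F5 becomes G#5
Db5 becomes E5
Eb4 becomes F#4
Cb4 becomes D4
Ab4 becomes B4

A5 G#5 E5 F#4 D4 B4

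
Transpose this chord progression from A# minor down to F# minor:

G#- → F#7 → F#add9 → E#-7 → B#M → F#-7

A# minor down to F# minor is a major third; each chord root moves by that interval while the quality stays the same.
G#-: root G# down a major third → E, giving E-.
F#7: root F# down a major third → D, giving D7.
F#add9: root F# down a major third → D, giving Dadd9.
E#-7: root E# down a major third → C#, giving C#-7.
B#M: root B# down a major third → G#, giving G#M.
F#-7: root F# down a major third → D, giving D-7.

E- D7 Dadd9 C#-7 G#M D-7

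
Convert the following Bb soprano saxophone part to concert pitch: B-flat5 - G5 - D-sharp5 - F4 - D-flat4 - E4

Ab5 F5 C#5 Eb4 Cb4 D4

Written C4 on the Bb soprano saxophone sounds as Bb3, a major second lower; apply that shift to every note.
Bb5 -> Ab5
G5 -> F5
D#5 -> C#5
F4 -> Eb4
Db4 -> Cb4
E4 -> D4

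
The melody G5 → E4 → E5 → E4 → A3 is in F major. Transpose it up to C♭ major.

Db6 Bb4 Bb5 Bb4 Eb4

F major to C♭ major up is a diminished fifth, so every note moves up by that interval.
G5 becomes Db6
E4 becomes Bb4
E5 becomes Bb5
E4 becomes Bb4
A3 becomes Eb4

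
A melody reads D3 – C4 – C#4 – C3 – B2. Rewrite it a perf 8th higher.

A perfect octave up from D3 gives D4.
A perfect octave up from C4 gives C5.
C#4 up a perfect octave is C#5.
C3 up a perfect octave is C4.
B2: an octave up reaches B, and 12 semitones makes it B3.

D4 C5 C#5 C4 B3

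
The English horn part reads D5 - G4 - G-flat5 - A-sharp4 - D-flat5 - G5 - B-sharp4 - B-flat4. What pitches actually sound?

Written C4 on the English horn sounds as F3, a perfect fifth lower; apply that shift to every note.
D5 → G4
G4 → C4
Gb5 → Cb5
A#4 → D#4
Db5 → Gb4
G5 → C5
B#4 → E#4
Bb4 → Eb4

G4 C4 Cb5 D#4 Gb4 C5 E#4 Eb4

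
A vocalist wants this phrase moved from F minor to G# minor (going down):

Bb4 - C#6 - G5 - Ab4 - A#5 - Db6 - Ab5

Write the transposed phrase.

C#4 D##5 A#4 B3 B##4 E5 B4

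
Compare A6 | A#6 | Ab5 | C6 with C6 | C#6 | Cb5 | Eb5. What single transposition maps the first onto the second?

Take the first pair: A6 → C6. A to C spans 6 letter names, so the interval is some kind of sixth.
C6 to A6 is 9 semitones, which makes it a major sixth; the second version is lower, so the direction is down.
Checking another pair — C6 → Eb5 — gives the same interval.

down a major sixth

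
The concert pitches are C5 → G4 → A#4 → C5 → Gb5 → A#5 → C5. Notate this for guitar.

C6 G5 A#5 C6 Gb6 A#6 C6

Written C4 sounds as C3 on the guitar, so concert pitches are written a perfect octave up.
C5 -> C6
G4 -> G5
A#4 -> A#5
C5 -> C6
Gb5 -> Gb6
A#5 -> A#6
C5 -> C6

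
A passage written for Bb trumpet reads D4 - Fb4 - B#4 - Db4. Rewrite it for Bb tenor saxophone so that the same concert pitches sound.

D5 Fb5 B#5 Db5

First find concert pitch: the Bb trumpet sounds a major second below written, so D4 Fb4 B#4 Db4 sounds C4 Ebb4 A#4 Cb4.
Then write for Bb tenor saxophone: it sounds a major ninth below written, so the part must be a major ninth above concert.
C4 → D5
Ebb4 → Fb5
A#4 → B#5
Cb4 → Db5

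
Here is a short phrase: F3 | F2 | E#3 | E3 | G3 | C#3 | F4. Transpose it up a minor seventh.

Eb4 Eb3 D#4 D4 F4 B3 Eb5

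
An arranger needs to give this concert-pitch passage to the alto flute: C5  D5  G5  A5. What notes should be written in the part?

F5 G5 C6 D6

The alto flute sounds a perfect fourth below written, so the written part must be a perfect fourth above concert — transpose each note up.
C5 gives F5
D5 gives G5
G5 gives C6
A5 gives D6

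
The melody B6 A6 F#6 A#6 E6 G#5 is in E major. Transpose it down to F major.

From E down to F is a major seventh; apply that to each pitch.
B6 to C6
A6 to Bb5
F#6 to G5
A#6 to B5
E6 to F5
G#5 to A4

C6 Bb5 G5 B5 F5 A4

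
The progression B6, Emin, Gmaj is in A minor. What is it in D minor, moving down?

E6 Amin Cmaj

A minor down to D minor is a perfect fifth; each chord root moves by that interval while the quality stays the same.
B6: root B down a perfect fifth → E, giving E6.
Emin: root E down a perfect fifth → A, giving Amin.
Gmaj: root G down a perfect fifth → C, giving Cmaj.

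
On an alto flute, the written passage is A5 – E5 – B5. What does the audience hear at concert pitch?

The alto flute sounds a perfect fourth below written, so transpose each written note down a perfect fourth.
A5 gives E5
E5 gives B4
B5 gives F#5

E5 B4 F#5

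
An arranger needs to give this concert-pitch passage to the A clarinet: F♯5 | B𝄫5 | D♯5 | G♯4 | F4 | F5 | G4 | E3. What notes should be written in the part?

A5 Dbb6 F#5 B4 Ab4 Ab5 Bb4 G3

Written C4 sounds as A3 on the A clarinet, so concert pitches are written a minor third up.
F#5 → A5
Bbb5 → Dbb6
D#5 → F#5
G#4 → B4
F4 → Ab4
F5 → Ab5
G4 → Bb4
E3 → G3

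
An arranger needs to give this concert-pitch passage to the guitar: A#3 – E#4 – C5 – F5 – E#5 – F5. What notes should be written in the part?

A#4 E#5 C6 F6 E#6 F6

Written C4 sounds as C3 on the guitar, so concert pitches are written a perfect octave up.
A#3 -> A#4
E#4 -> E#5
C5 -> C6
F5 -> F6
E#5 -> E#6
F5 -> F6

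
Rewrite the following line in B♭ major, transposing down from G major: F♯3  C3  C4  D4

A2 Eb2 Eb3 F3

G major to B♭ major down is a major sixth, so every note moves down by that interval.
F#3 becomes A2
C3 becomes Eb2
C4 becomes Eb3
D4 becomes F3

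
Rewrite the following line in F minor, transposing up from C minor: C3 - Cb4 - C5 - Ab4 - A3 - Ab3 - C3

F3 Fb4 F5 Db5 D4 Db4 F3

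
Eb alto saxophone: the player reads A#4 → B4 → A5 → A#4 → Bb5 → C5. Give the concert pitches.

Written C4 on the Eb alto saxophone sounds as Eb3, a major sixth lower; apply that shift to every note.
A#4 -> C#4
B4 -> D4
A5 -> C5
A#4 -> C#4
Bb5 -> Db5
C5 -> Eb4

C#4 D4 C5 C#4 Db5 Eb4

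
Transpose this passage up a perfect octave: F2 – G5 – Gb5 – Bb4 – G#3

F2 up a perfect octave is F3.
G5: an octave up reaches G, and 12 semitones makes it G6.
Gb5 up a perfect octave is Gb6.
Bb4: an octave up reaches B, and 12 semitones makes it Bb5.
G#3 up a perfect octave is G#4.

F3 G6 Gb6 Bb5 G#4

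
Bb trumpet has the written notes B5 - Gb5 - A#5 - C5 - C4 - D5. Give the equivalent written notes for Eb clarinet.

First find concert pitch: the Bb trumpet sounds a major second below written, so B5 Gb5 A#5 C5 C4 D5 sounds A5 Fb5 G#5 Bb4 Bb3 C5.
Then write for Eb clarinet: it sounds a minor third above written, so the part must be a minor third below concert.
A5 → F#5
Fb5 → Db5
G#5 → E#5
Bb4 → G4
Bb3 → G3
C5 → A4

F#5 Db5 E#5 G4 G3 A4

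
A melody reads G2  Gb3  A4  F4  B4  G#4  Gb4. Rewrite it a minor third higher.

G2 → Bb2
Gb3 → Bbb3
A4 → C5
F4 → Ab4
B4 → D5
G#4 → B4
Gb4 → Bbb4

Bb2 Bbb3 C5 Ab4 D5 B4 Bbb4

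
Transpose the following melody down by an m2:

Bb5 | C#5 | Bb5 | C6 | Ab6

A5 B#4 A5 B5 G6

Bb5 to A5
C#5 to B#4
Bb5 to A5
C6 to B5
Ab6 to G6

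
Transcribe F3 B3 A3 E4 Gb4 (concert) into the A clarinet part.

Written C4 sounds as A3 on the A clarinet, so concert pitches are written a minor third up.
F3 -> Ab3
B3 -> D4
A3 -> C4
E4 -> G4
Gb4 -> Bbb4

Ab3 D4 C4 G4 Bbb4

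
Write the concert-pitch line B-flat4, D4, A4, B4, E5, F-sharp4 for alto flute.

The alto flute sounds a perfect fourth below written, so the written part must be a perfect fourth above concert — transpose each note up.
Bb4 → Eb5
D4 → G4
A4 → D5
B4 → E5
E5 → A5
F#4 → B4

Eb5 G4 D5 E5 A5 B4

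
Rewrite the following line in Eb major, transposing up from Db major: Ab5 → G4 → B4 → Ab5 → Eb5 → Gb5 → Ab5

Bb5 A4 C#5 Bb5 F5 Ab5 Bb5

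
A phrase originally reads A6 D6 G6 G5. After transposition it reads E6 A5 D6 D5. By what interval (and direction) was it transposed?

down a perfect fourth

From A6 to E6 is 4 letter names — a fourth of some quality.
E6 to A6 is 5 semitones, which makes it a perfect fourth; the second version is lower, so the direction is down.
Checking another pair — G5 → D5 — gives the same interval.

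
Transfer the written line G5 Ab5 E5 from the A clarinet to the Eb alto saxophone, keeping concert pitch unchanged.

First find concert pitch: the A clarinet sounds a minor third below written, so G5 Ab5 E5 sounds E5 F5 C#5.
Then write for Eb alto saxophone: it sounds a major sixth below written, so the part must be a major sixth above concert.
E5 → C#6
F5 → D6
C#5 → A#5

C#6 D6 A#5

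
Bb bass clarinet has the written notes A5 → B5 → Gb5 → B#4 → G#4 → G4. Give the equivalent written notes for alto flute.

First find concert pitch: the Bb bass clarinet sounds a major ninth below written, so A5 B5 Gb5 B#4 G#4 G4 sounds G4 A4 Fb4 A#3 F#3 F3.
Then write for alto flute: it sounds a perfect fourth below written, so the part must be a perfect fourth above concert.
G4 → C5
A4 → D5
Fb4 → Bbb4
A#3 → D#4
F#3 → B3
F3 → Bb3

C5 D5 Bbb4 D#4 B3 Bb3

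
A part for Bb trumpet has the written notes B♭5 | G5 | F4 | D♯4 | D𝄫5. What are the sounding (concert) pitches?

The Bb trumpet sounds a major second below written, so transpose each written note down a major second.
Bb5 → Ab5
G5 → F5
F4 → Eb4
D#4 → C#4
Dbb5 → Cbb5

Ab5 F5 Eb4 C#4 Cbb5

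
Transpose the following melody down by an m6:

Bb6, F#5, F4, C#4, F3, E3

Bb6: a sixth down reaches D, and 8 semitones makes it D6.
F#5: a sixth down reaches A, and 8 semitones makes it A#4.
A minor sixth down from F4 gives A3.
C#4: a sixth down reaches E, and 8 semitones makes it E#3.
F3 down a minor sixth is A2.
A minor sixth down from E3 gives G#2.

D6 A#4 A3 E#3 A2 G#2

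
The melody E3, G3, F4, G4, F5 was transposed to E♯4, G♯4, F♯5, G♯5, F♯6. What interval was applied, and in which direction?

up an augmented octave

Take the first pair: E3 → E#4. E to E spans 8 letter names, so the interval is some kind of octave.
E3 to E#4 is 13 semitones, which makes it an augmented octave; the second version is higher, so the direction is up.
Checking another pair — F5 → F#6 — gives the same interval.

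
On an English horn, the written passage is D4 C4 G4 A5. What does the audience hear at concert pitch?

G3 F3 C4 D5

Written C4 on the English horn sounds as F3, a perfect fifth lower; apply that shift to every note.
D4 gives G3
C4 gives F3
G4 gives C4
A5 gives D5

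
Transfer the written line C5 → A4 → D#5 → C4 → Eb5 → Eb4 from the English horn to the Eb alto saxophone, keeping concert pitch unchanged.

D5 B4 E#5 D4 F5 F4

First find concert pitch: the English horn sounds a perfect fifth below written, so C5 A4 D#5 C4 Eb5 Eb4 sounds F4 D4 G#4 F3 Ab4 Ab3.
Then write for Eb alto saxophone: it sounds a major sixth below written, so the part must be a major sixth above concert.
F4 → D5
D4 → B4
G#4 → E#5
F3 → D4
Ab4 → F5
Ab3 → F4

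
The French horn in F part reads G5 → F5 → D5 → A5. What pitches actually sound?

The French horn in F sounds a perfect fifth below written, so transpose each written note down a perfect fifth.
G5 becomes C5
F5 becomes Bb4
D5 becomes G4
A5 becomes D5

C5 Bb4 G4 D5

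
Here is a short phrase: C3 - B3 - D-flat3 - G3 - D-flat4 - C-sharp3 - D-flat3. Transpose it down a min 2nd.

B2 A#3 C3 F#3 C4 B#2 C3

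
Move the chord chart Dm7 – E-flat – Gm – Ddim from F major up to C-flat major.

Abm7 Bbb Dbm Abdim

F major up to C-flat major is a diminished fifth; each chord root moves by that interval while the quality stays the same.
Dm7: root D up a diminished fifth → Ab, giving Abm7.
E-flat: root E-flat up a diminished fifth → Bbb, giving Bbb.
Gm: root G up a diminished fifth → Db, giving Dbm.
Ddim: root D up a diminished fifth → Ab, giving Abdim.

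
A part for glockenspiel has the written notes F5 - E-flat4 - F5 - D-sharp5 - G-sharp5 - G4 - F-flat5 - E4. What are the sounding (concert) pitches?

F7 Eb6 F7 D#7 G#7 G6 Fb7 E6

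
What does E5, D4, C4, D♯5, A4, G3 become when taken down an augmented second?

E5 becomes Db5
D4 becomes Cb4
C4 becomes Bbb3
D#5 becomes C5
A4 becomes Gb4
G3 becomes Fb3

Db5 Cb4 Bbb3 C5 Gb4 Fb3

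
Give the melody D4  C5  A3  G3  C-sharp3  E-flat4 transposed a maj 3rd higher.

F#4 E5 C#4 B3 E#3 G4

D4 → F#4
C5 → E5
A3 → C#4
G3 → B3
C#3 → E#3
Eb4 → G4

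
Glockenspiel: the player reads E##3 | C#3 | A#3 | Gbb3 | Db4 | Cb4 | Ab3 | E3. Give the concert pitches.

E##5 C#5 A#5 Gbb5 Db6 Cb6 Ab5 E5

The glockenspiel sounds a perfect fifteenth above written, so transpose each written note up a perfect fifteenth.
E##3 -> E##5
C#3 -> C#5
A#3 -> A#5
Gbb3 -> Gbb5
Db4 -> Db6
Cb4 -> Cb6
Ab3 -> Ab5
E3 -> E5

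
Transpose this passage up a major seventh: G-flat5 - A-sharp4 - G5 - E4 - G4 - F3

Gb5 to F6
A#4 to G##5
G5 to F#6
E4 to D#5
G4 to F#5
F3 to E4

F6 G##5 F#6 D#5 F#5 E4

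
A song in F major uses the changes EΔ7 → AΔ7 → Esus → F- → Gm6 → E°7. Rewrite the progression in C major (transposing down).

BΔ7 EΔ7 Bsus C- Dm6 B°7

F major down to C major is a perfect fourth; each chord root moves by that interval while the quality stays the same.
EΔ7: root E down a perfect fourth → B, giving BΔ7.
AΔ7: root A down a perfect fourth → E, giving EΔ7.
Esus: root E down a perfect fourth → B, giving Bsus.
F-: root F down a perfect fourth → C, giving C-.
Gm6: root G down a perfect fourth → D, giving Dm6.
E°7: root E down a perfect fourth → B, giving B°7.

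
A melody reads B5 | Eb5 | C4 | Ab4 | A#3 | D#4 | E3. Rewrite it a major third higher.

D#6 G5 E4 C5 C##4 F##4 G#3

B5: a third up reaches D, and 4 semitones makes it D#6.
Eb5: a third up reaches G, and 4 semitones makes it G5.
C4: a third up reaches E, and 4 semitones makes it E4.
Ab4: a third up reaches C, and 4 semitones makes it C5.
A#3: a third up reaches C, and 4 semitones makes it C##4.
D#4 up a major third is F##4.
E3: a third up reaches G, and 4 semitones makes it G#3.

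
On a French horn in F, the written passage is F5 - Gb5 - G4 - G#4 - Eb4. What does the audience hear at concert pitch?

Written C4 on the French horn in F sounds as F3, a perfect fifth lower; apply that shift to every note.
F5 becomes Bb4
Gb5 becomes Cb5
G4 becomes C4
G#4 becomes C#4
Eb4 becomes Ab3

Bb4 Cb5 C4 C#4 Ab3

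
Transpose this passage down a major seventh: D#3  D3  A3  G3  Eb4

D#3: a seventh down reaches E, and 11 semitones makes it E2.
A major seventh down from D3 gives Eb2.
A3: a seventh down reaches B, and 11 semitones makes it Bb2.
A major seventh down from G3 gives Ab2.
Eb4: a seventh down reaches F, and 11 semitones makes it Fb3.

E2 Eb2 Bb2 Ab2 Fb3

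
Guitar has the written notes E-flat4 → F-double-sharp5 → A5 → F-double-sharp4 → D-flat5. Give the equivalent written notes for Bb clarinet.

F3 G##4 B4 G##3 Eb4

First find concert pitch: the guitar sounds a perfect octave below written, so E-flat4 F-double-sharp5 A5 F-double-sharp4 D-flat5 sounds Eb3 F##4 A4 F##3 Db4.
Then write for Bb clarinet: it sounds a major second below written, so the part must be a major second above concert.
Eb3 → F3
F##4 → G##4
A4 → B4
F##3 → G##3
Db4 → Eb4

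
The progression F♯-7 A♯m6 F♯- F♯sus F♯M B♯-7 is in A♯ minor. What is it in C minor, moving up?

Ab-7 Cm6 Ab- Absus AbM D-7

A♯ minor up to C minor is a diminished third; each chord root moves by that interval while the quality stays the same.
F♯-7: root F♯ up a diminished third → Ab, giving Ab-7.
A♯m6: root A♯ up a diminished third → C, giving Cm6.
F♯-: root F♯ up a diminished third → Ab, giving Ab-.
F♯sus: root F♯ up a diminished third → Ab, giving Absus.
F♯M: root F♯ up a diminished third → Ab, giving AbM.
B♯-7: root B♯ up a diminished third → D, giving D-7.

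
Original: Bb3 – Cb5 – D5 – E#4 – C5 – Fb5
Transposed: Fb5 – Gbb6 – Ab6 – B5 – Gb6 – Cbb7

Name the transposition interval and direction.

up a diminished twelfth

Take the first pair: Bb3 → Fb5. B to F spans 12 letter names, so the interval is some kind of twelfth.
Bb3 to Fb5 is 18 semitones, which makes it a diminished twelfth; the second version is higher, so the direction is up.
Checking another pair — Fb5 → Cbb7 — gives the same interval.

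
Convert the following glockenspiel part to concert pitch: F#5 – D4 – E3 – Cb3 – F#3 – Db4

The glockenspiel sounds a perfect fifteenth above written, so transpose each written note up a perfect fifteenth.
F#5 gives F#7
D4 gives D6
E3 gives E5
Cb3 gives Cb5
F#3 gives F#5
Db4 gives Db6

F#7 D6 E5 Cb5 F#5 Db6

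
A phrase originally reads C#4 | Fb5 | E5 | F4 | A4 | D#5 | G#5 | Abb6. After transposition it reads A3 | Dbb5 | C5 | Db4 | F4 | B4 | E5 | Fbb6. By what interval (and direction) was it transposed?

down a major third

From C#4 to A3 is 3 letter names — a third of some quality.
A3 to C#4 is 4 semitones, which makes it a major third; the second version is lower, so the direction is down.
Checking another pair — Abb6 → Fbb6 — gives the same interval.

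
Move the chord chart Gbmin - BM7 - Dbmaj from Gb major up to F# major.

Gb major up to F# major is an augmented seventh; each chord root moves by that interval while the quality stays the same.
Gbmin: root Gb up an augmented seventh → F#, giving F#min.
BM7: root B up an augmented seventh → A##, giving A##M7.
Dbmaj: root Db up an augmented seventh → C#, giving C#maj.

F#min A##M7 C#maj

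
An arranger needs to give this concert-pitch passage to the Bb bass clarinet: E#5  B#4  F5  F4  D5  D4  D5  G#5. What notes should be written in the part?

The Bb bass clarinet sounds a major ninth below written, so the written part must be a major ninth above concert — transpose each note up.
E#5 to F##6
B#4 to C##6
F5 to G6
F4 to G5
D5 to E6
D4 to E5
D5 to E6
G#5 to A#6

F##6 C##6 G6 G5 E6 E5 E6 A#6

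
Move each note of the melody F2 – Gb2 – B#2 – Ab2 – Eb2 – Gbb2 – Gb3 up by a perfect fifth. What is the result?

C3 Db3 F##3 Eb3 Bb2 Dbb3 Db4

F2 becomes C3
Gb2 becomes Db3
B#2 becomes F##3
Ab2 becomes Eb3
Eb2 becomes Bb2
Gbb2 becomes Dbb3
Gb3 becomes Db4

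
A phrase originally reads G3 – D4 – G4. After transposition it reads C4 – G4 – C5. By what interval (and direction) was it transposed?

Take the first pair: G3 → C4. G to C spans 4 letter names, so the interval is some kind of fourth.
G3 to C4 is 5 semitones, which makes it a perfect fourth; the second version is higher, so the direction is up.
Checking another pair — G4 → C5 — gives the same interval.

up a perfect fourth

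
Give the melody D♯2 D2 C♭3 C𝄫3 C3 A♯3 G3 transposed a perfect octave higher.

D#2 gives D#3
D2 gives D3
Cb3 gives Cb4
Cbb3 gives Cbb4
C3 gives C4
A#3 gives A#4
G3 gives G4

D#3 D3 Cb4 Cbb4 C4 A#4 G4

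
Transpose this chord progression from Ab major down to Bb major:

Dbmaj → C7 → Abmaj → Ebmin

Ab major down to Bb major is a minor seventh; each chord root moves by that interval while the quality stays the same.
Dbmaj: root Db down a minor seventh → Eb, giving Ebmaj.
C7: root C down a minor seventh → D, giving D7.
Abmaj: root Ab down a minor seventh → Bb, giving Bbmaj.
Ebmin: root Eb down a minor seventh → F, giving Fmin.

Ebmaj D7 Bbmaj Fmin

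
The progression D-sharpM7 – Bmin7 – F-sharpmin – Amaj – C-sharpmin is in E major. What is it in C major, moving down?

BM7 Gmin7 Dmin Fmaj Amin

E major down to C major is a major third; each chord root moves by that interval while the quality stays the same.
D-sharpM7: root D-sharp down a major third → B, giving BM7.
Bmin7: root B down a major third → G, giving Gmin7.
F-sharpmin: root F-sharp down a major third → D, giving Dmin.
Amaj: root A down a major third → F, giving Fmaj.
C-sharpmin: root C-sharp down a major third → A, giving Amin.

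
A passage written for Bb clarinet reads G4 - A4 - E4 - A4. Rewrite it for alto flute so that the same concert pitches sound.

First find concert pitch: the Bb clarinet sounds a major second below written, so G4 A4 E4 A4 sounds F4 G4 D4 G4.
Then write for alto flute: it sounds a perfect fourth below written, so the part must be a perfect fourth above concert.
F4 → Bb4
G4 → C5
D4 → G4
G4 → C5

Bb4 C5 G4 C5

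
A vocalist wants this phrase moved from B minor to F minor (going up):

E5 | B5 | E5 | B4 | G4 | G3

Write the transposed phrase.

Bb5 F6 Bb5 F5 Db5 Db4

From B up to F is a diminished fifth; apply that to each pitch.
E5 gives Bb5
B5 gives F6
E5 gives Bb5
B4 gives F5
G4 gives Db5
G3 gives Db4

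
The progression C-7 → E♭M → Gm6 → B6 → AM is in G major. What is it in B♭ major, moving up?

Eb-7 GbM Bbm6 D6 CM

G major up to B♭ major is a minor third; each chord root moves by that interval while the quality stays the same.
C-7: root C up a minor third → Eb, giving Eb-7.
E♭M: root E♭ up a minor third → Gb, giving GbM.
Gm6: root G up a minor third → Bb, giving Bbm6.
B6: root B up a minor third → D, giving D6.
AM: root A up a minor third → C, giving CM.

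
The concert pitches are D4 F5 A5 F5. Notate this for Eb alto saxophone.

Written C4 sounds as Eb3 on the Eb alto saxophone, so concert pitches are written a major sixth up.
D4 to B4
F5 to D6
A5 to F#6
F5 to D6

B4 D6 F#6 D6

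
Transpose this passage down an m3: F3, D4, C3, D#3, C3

D3 B3 A2 B#2 A2

F3: a third down reaches D, and 3 semitones makes it D3.
D4 down a minor third is B3.
C3: a third down reaches A, and 3 semitones makes it A2.
D#3 down a minor third is B#2.
A minor third down from C3 gives A2.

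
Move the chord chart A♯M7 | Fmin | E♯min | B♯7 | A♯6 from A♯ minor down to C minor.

A♯ minor down to C minor is an augmented sixth; each chord root moves by that interval while the quality stays the same.
A♯M7: root A♯ down an augmented sixth → C, giving CM7.
Fmin: root F down an augmented sixth → Abb, giving Abbmin.
E♯min: root E♯ down an augmented sixth → G, giving Gmin.
B♯7: root B♯ down an augmented sixth → D, giving D7.
A♯6: root A♯ down an augmented sixth → C, giving C6.

CM7 Abbmin Gmin D7 C6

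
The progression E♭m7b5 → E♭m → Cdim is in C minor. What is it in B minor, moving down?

Dm7b5 Dm Bdim

C minor down to B minor is a minor second; each chord root moves by that interval while the quality stays the same.
E♭m7b5: root E♭ down a minor second → D, giving Dm7b5.
E♭m: root E♭ down a minor second → D, giving Dm.
Cdim: root C down a minor second → B, giving Bdim.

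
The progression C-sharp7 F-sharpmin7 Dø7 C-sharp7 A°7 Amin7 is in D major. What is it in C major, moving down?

D major down to C major is a major second; each chord root moves by that interval while the quality stays the same.
C-sharp7: root C-sharp down a major second → B, giving B7.
F-sharpmin7: root F-sharp down a major second → E, giving Emin7.
Dø7: root D down a major second → C, giving Cø7.
C-sharp7: root C-sharp down a major second → B, giving B7.
A°7: root A down a major second → G, giving G°7.
Amin7: root A down a major second → G, giving Gmin7.

B7 Emin7 Cø7 B7 G°7 Gmin7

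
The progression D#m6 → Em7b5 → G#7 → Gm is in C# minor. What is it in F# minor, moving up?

G#m6 Am7b5 C#7 Cm

C# minor up to F# minor is a perfect fourth; each chord root moves by that interval while the quality stays the same.
D#m6: root D# up a perfect fourth → G#, giving G#m6.
Em7b5: root E up a perfect fourth → A, giving Am7b5.
G#7: root G# up a perfect fourth → C#, giving C#7.
Gm: root G up a perfect fourth → C, giving Cm.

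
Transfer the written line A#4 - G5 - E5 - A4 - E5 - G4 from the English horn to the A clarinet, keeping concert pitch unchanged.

First find concert pitch: the English horn sounds a perfect fifth below written, so A#4 G5 E5 A4 E5 G4 sounds D#4 C5 A4 D4 A4 C4.
Then write for A clarinet: it sounds a minor third below written, so the part must be a minor third above concert.
D#4 → F#4
C5 → Eb5
A4 → C5
D4 → F4
A4 → C5
C4 → Eb4

F#4 Eb5 C5 F4 C5 Eb4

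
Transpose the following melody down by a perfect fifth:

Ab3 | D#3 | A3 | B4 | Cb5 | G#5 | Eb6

Db3 G#2 D3 E4 Fb4 C#5 Ab5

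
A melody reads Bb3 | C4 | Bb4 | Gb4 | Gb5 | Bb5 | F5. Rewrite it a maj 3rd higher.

D4 E4 D5 Bb4 Bb5 D6 A5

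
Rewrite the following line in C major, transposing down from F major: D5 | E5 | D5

A4 B4 A4

From F down to C is a perfect fourth; apply that to each pitch.
D5 → A4
E5 → B4
D5 → A4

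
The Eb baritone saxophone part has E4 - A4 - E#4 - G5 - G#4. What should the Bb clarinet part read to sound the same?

A2 D3 A#2 C4 C#3

First find concert pitch: the Eb baritone saxophone sounds a major thirteenth below written, so E4 A4 E#4 G5 G#4 sounds G2 C3 G#2 Bb3 B2.
Then write for Bb clarinet: it sounds a major second below written, so the part must be a major second above concert.
G2 → A2
C3 → D3
G#2 → A#2
Bb3 → C4
B2 → C#3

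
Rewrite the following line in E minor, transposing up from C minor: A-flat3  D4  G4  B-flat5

C minor to E minor up is a major third, so every note moves up by that interval.
Ab3 becomes C4
D4 becomes F#4
G4 becomes B4
Bb5 becomes D6

C4 F#4 B4 D6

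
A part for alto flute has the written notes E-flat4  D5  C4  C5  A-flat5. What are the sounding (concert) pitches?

Bb3 A4 G3 G4 Eb5

The alto flute sounds a perfect fourth below written, so transpose each written note down a perfect fourth.
Eb4 to Bb3
D5 to A4
C4 to G3
C5 to G4
Ab5 to Eb5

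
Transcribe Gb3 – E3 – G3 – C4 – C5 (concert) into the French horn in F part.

Written C4 sounds as F3 on the French horn in F, so concert pitches are written a perfect fifth up.
Gb3 gives Db4
E3 gives B3
G3 gives D4
C4 gives G4
C5 gives G5

Db4 B3 D4 G4 G5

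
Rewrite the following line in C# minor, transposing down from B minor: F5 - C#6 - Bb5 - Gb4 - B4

From B down to C# is a minor seventh; apply that to each pitch.
F5 → G4
C#6 → D#5
Bb5 → C5
Gb4 → Ab3
B4 → C#4

G4 D#5 C5 Ab3 C#4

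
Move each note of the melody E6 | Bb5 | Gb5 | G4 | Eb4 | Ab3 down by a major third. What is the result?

E6 gives C6
Bb5 gives Gb5
Gb5 gives Ebb5
G4 gives Eb4
Eb4 gives Cb4
Ab3 gives Fb3

C6 Gb5 Ebb5 Eb4 Cb4 Fb3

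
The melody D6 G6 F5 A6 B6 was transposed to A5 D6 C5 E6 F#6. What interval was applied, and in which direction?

down a perfect fourth

From D6 to A5 is 4 letter names — a fourth of some quality.
A5 to D6 is 5 semitones, which makes it a perfect fourth; the second version is lower, so the direction is down.
Checking another pair — B6 → F#6 — gives the same interval.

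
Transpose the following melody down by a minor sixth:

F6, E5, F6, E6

F6: a sixth down reaches A, and 8 semitones makes it A5.
A minor sixth down from E5 gives G#4.
F6: a sixth down reaches A, and 8 semitones makes it A5.
A minor sixth down from E6 gives G#5.

A5 G#4 A5 G#5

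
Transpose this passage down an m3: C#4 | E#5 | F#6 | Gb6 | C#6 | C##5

C#4 down a minor third is A#3.
E#5 down a minor third is C##5.
F#6: a third down reaches D, and 3 semitones makes it D#6.
Gb6: a third down reaches E, and 3 semitones makes it Eb6.
C#6: a third down reaches A, and 3 semitones makes it A#5.
A minor third down from C##5 gives A##4.

A#3 C##5 D#6 Eb6 A#5 A##4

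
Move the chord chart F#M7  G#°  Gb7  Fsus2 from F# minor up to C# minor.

C#M7 D#° Db7 Csus2

F# minor up to C# minor is a perfect fifth; each chord root moves by that interval while the quality stays the same.
F#M7: root F# up a perfect fifth → C#, giving C#M7.
G#°: root G# up a perfect fifth → D#, giving D#°.
Gb7: root Gb up a perfect fifth → Db, giving Db7.
Fsus2: root F up a perfect fifth → C, giving Csus2.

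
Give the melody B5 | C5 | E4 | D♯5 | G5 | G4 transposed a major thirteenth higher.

G#7 A6 C#6 B#6 E7 E6

B5 becomes G#7
C5 becomes A6
E4 becomes C#6
D#5 becomes B#6
G5 becomes E7
G4 becomes E6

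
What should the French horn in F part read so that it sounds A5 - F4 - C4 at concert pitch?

Written C4 sounds as F3 on the French horn in F, so concert pitches are written a perfect fifth up.
A5 becomes E6
F4 becomes C5
C4 becomes G4

E6 C5 G4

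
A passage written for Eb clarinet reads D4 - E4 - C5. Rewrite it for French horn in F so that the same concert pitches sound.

C5 D5 Bb5

First find concert pitch: the Eb clarinet sounds a minor third above written, so D4 E4 C5 sounds F4 G4 Eb5.
Then write for French horn in F: it sounds a perfect fifth below written, so the part must be a perfect fifth above concert.
F4 → C5
G4 → D5
Eb5 → Bb5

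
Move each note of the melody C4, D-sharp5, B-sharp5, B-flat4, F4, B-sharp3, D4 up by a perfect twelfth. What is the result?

C4 → G5
D#5 → A#6
B#5 → F##7
Bb4 → F6
F4 → C6
B#3 → F##5
D4 → A5

G5 A#6 F##7 F6 C6 F##5 A5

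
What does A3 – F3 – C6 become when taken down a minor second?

G#3 E3 B5

A3 -> G#3
F3 -> E3
C6 -> B5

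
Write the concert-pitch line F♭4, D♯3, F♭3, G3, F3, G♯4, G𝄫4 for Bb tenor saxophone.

Gb5 E#4 Gb4 A4 G4 A#5 Abb5

The Bb tenor saxophone sounds a major ninth below written, so the written part must be a major ninth above concert — transpose each note up.
Fb4 to Gb5
D#3 to E#4
Fb3 to Gb4
G3 to A4
F3 to G4
G#4 to A#5
Gbb4 to Abb5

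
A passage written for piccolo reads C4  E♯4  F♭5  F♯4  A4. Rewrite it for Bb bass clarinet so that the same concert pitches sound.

First find concert pitch: the piccolo sounds a perfect octave above written, so C4 E♯4 F♭5 F♯4 A4 sounds C5 E#5 Fb6 F#5 A5.
Then write for Bb bass clarinet: it sounds a major ninth below written, so the part must be a major ninth above concert.
C5 → D6
E#5 → F##6
Fb6 → Gb7
F#5 → G#6
A5 → B6

D6 F##6 Gb7 G#6 B6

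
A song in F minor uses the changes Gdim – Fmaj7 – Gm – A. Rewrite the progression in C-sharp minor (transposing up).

D#dim C#maj7 D#m E#

F minor up to C-sharp minor is an augmented fifth; each chord root moves by that interval while the quality stays the same.
Gdim: root G up an augmented fifth → D#, giving D#dim.
Fmaj7: root F up an augmented fifth → C#, giving C#maj7.
Gm: root G up an augmented fifth → D#, giving D#m.
A: root A up an augmented fifth → E#, giving E#.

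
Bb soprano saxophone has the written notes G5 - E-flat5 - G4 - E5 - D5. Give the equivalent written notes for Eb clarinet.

D5 Bb4 D4 B4 A4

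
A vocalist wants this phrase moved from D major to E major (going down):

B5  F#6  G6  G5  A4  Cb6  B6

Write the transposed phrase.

C#5 G#5 A5 A4 B3 Db5 C#6

From D down to E is a minor seventh; apply that to each pitch.
B5 -> C#5
F#6 -> G#5
G6 -> A5
G5 -> A4
A4 -> B3
Cb6 -> Db5
B6 -> C#6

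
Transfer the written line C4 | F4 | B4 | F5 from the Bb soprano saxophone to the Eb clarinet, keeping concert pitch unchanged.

G3 C4 F#4 C5

First find concert pitch: the Bb soprano saxophone sounds a major second below written, so C4 F4 B4 F5 sounds Bb3 Eb4 A4 Eb5.
Then write for Eb clarinet: it sounds a minor third above written, so the part must be a minor third below concert.
Bb3 → G3
Eb4 → C4
A4 → F#4
Eb5 → C5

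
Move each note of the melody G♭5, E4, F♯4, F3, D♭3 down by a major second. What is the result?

Gb5 gives Fb5
E4 gives D4
F#4 gives E4
F3 gives Eb3
Db3 gives Cb3

Fb5 D4 E4 Eb3 Cb3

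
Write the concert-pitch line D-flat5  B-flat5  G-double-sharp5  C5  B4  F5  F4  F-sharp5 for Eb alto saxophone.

Bb5 G6 E##6 A5 G#5 D6 D5 D#6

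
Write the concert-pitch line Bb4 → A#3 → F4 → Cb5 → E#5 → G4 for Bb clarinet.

Written C4 sounds as Bb3 on the Bb clarinet, so concert pitches are written a major second up.
Bb4 to C5
A#3 to B#3
F4 to G4
Cb5 to Db5
E#5 to F##5
G4 to A4

C5 B#3 G4 Db5 F##5 A4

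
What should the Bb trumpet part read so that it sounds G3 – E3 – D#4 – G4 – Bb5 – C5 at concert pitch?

A3 F#3 E#4 A4 C6 D5

Written C4 sounds as Bb3 on the Bb trumpet, so concert pitches are written a major second up.
G3 becomes A3
E3 becomes F#3
D#4 becomes E#4
G4 becomes A4
Bb5 becomes C6
C5 becomes D5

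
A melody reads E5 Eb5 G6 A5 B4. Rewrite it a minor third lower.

E5 down a minor third is C#5.
Eb5: a third down reaches C, and 3 semitones makes it C5.
G6: a third down reaches E, and 3 semitones makes it E6.
A5: a third down reaches F, and 3 semitones makes it F#5.
A minor third down from B4 gives G#4.

C#5 C5 E6 F#5 G#4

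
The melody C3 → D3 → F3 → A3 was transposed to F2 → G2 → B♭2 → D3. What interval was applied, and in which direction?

Take the first pair: C3 → F2. C to F spans 5 letter names, so the interval is some kind of fifth.
F2 to C3 is 7 semitones, which makes it a perfect fifth; the second version is lower, so the direction is down.
Checking another pair — A3 → D3 — gives the same interval.

down a perfect fifth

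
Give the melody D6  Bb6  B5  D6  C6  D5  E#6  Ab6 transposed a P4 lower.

A5 F6 F#5 A5 G5 A4 B#5 Eb6

D6: a fourth down reaches A, and 5 semitones makes it A5.
Bb6: a fourth down reaches F, and 5 semitones makes it F6.
A perfect fourth down from B5 gives F#5.
D6 down a perfect fourth is A5.
C6 down a perfect fourth is G5.
A perfect fourth down from D5 gives A4.
A perfect fourth down from E#6 gives B#5.
Ab6: a fourth down reaches E, and 5 semitones makes it Eb6.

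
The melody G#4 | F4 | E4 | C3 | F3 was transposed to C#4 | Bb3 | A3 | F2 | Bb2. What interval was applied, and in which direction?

down a perfect fifth

From G#4 to C#4 is 5 letter names — a fifth of some quality.
C#4 to G#4 is 7 semitones, which makes it a perfect fifth; the second version is lower, so the direction is down.
Checking another pair — F3 → Bb2 — gives the same interval.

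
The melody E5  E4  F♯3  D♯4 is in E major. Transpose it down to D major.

D5 D4 E3 C#4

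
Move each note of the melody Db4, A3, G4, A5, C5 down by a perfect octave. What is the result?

Db3 A2 G3 A4 C4

Db4 down a perfect octave is Db3.
A3 down a perfect octave is A2.
G4: an octave down reaches G, and 12 semitones makes it G3.
A5: an octave down reaches A, and 12 semitones makes it A4.
A perfect octave down from C5 gives C4.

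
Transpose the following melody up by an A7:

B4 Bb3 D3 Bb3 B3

A##5 A#4 C##4 A#4 A##4

B4: a seventh up reaches A, and 12 semitones makes it A##5.
An augmented seventh up from Bb3 gives A#4.
An augmented seventh up from D3 gives C##4.
An augmented seventh up from Bb3 gives A#4.
B3 up an augmented seventh is A##4.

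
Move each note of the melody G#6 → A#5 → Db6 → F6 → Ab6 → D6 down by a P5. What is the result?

G#6 gives C#6
A#5 gives D#5
Db6 gives Gb5
F6 gives Bb5
Ab6 gives Db6
D6 gives G5

C#6 D#5 Gb5 Bb5 Db6 G5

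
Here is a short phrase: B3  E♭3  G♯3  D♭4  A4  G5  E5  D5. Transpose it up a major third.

D#4 G3 B#3 F4 C#5 B5 G#5 F#5

B3 gives D#4
Eb3 gives G3
G#3 gives B#3
Db4 gives F4
A4 gives C#5
G5 gives B5
E5 gives G#5
D5 gives F#5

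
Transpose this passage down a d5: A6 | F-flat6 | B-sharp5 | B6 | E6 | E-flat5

A diminished fifth down from A6 gives D#6.
Fb6: a fifth down reaches B, and 6 semitones makes it Bb5.
B#5 down a diminished fifth is E##5.
B6 down a diminished fifth is E#6.
A diminished fifth down from E6 gives A#5.
A diminished fifth down from Eb5 gives A4.

D#6 Bb5 E##5 E#6 A#5 A4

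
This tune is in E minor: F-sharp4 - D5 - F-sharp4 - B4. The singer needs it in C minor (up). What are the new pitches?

From E up to C is a minor sixth; apply that to each pitch.
F#4 gives D5
D5 gives Bb5
F#4 gives D5
B4 gives G5

D5 Bb5 D5 G5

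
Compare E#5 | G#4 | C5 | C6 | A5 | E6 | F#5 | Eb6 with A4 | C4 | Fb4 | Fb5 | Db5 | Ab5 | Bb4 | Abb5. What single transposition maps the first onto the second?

down an augmented fifth

Take the first pair: E#5 → A4. E to A spans 5 letter names, so the interval is some kind of fifth.
A4 to E#5 is 8 semitones, which makes it an augmented fifth; the second version is lower, so the direction is down.
Checking another pair — Eb6 → Abb5 — gives the same interval.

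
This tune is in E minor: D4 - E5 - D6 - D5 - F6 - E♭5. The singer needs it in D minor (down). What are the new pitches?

C4 D5 C6 C5 Eb6 Db5

From E down to D is a major second; apply that to each pitch.
D4 → C4
E5 → D5
D6 → C6
D5 → C5
F6 → Eb6
Eb5 → Db5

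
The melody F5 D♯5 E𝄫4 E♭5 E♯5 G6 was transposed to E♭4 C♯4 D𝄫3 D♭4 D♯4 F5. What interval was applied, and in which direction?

down a major ninth

From F5 to Eb4 is 9 letter names — a ninth of some quality.
Eb4 to F5 is 14 semitones, which makes it a major ninth; the second version is lower, so the direction is down.
Checking another pair — G6 → F5 — gives the same interval.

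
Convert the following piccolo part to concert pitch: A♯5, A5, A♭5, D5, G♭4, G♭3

A#6 A6 Ab6 D6 Gb5 Gb4

Written C4 on the piccolo sounds as C5, a perfect octave higher; apply that shift to every note.
A#5 → A#6
A5 → A6
Ab5 → Ab6
D5 → D6
Gb4 → Gb5
Gb3 → Gb4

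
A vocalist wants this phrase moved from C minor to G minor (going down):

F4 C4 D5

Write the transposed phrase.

From C down to G is a perfect fourth; apply that to each pitch.
F4 → C4
C4 → G3
D5 → A4

C4 G3 A4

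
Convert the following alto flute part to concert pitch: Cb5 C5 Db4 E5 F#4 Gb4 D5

Gb4 G4 Ab3 B4 C#4 Db4 A4

Written C4 on the alto flute sounds as G3, a perfect fourth lower; apply that shift to every note.
Cb5 to Gb4
C5 to G4
Db4 to Ab3
E5 to B4
F#4 to C#4
Gb4 to Db4
D5 to A4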